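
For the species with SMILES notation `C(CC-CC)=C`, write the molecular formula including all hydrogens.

Heavy atoms from the SMILES: 6 C.
Implicit hydrogens by atom environment:
  4 × C: 2 H each → 8
  1 × C: 3 H
  1 × C: 1 H
  Total hydrogens = 12.
Molecular formula: C6H12

C6H12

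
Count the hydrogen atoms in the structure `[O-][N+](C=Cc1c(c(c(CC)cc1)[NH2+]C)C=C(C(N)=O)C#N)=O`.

17

Hydrogens are implicit in SMILES; fill each atom to its normal valence:
  4 × C (aromatic): no H
  3 × C: 1 H each → 3
  3 × C: no H
  2 × C: 3 H each → 6
  2 × C (aromatic): 1 H each → 2
  2 × O: no H
  1 × C: 2 H
  1 × N (charge +1): 2 H
  1 × N: 2 H
  1 × N (charge +1): no H
  1 × N: no H
  1 × O (charge -1): no H
  Total hydrogens = 17.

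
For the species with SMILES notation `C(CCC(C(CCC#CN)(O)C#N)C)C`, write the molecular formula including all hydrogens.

Heavy atoms from the SMILES: 12 C, 2 N, 1 O.
Implicit hydrogens by atom environment:
  5 × C: 2 H each → 10
  4 × C: no H
  2 × C: 3 H each → 6
  1 × C: 1 H
  1 × N: 2 H
  1 × N: no H
  1 × O: 1 H
  Total hydrogens = 20.
Molecular formula: C12H20N2O

C12H20N2O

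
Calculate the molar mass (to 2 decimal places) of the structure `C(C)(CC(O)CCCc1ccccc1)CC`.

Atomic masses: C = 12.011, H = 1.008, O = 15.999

220.36

Molecular formula: C15H24O.
M = 15×12.011 + 24×1.008 + 1×15.999 = 220.36 g/mol.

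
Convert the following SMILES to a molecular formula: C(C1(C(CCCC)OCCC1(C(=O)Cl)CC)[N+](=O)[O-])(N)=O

C13H21ClN2O5

Heavy atoms from the SMILES: 13 C, 1 Cl, 2 N, 5 O.
Implicit hydrogens by atom environment:
  6 × C: 2 H each → 12
  4 × C: no H
  4 × O: no H
  2 × C: 3 H each → 6
  1 × C: 1 H
  1 × Cl: no H
  1 × N: 2 H
  1 × N (charge +1): no H
  1 × O (charge -1): no H
  Total hydrogens = 21.
Molecular formula: C13H21ClN2O5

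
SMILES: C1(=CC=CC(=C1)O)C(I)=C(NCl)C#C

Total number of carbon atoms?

The symbol for carbon appears 10 times in the SMILES. (Cl is a single chlorine, not C + l.)

10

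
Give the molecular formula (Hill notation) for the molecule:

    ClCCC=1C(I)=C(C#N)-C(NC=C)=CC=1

Heavy atoms from the SMILES: 11 C, 1 Cl, 1 I, 2 N.
Implicit hydrogens by atom environment:
  4 × C (aromatic): no H
  3 × C: 2 H each → 6
  2 × C (aromatic): 1 H each → 2
  1 × C: 1 H
  1 × C: no H
  1 × Cl: no H
  1 × I: no H
  1 × N: 1 H
  1 × N: no H
  Total hydrogens = 10.
Molecular formula: C11H10ClIN2

C11H10ClIN2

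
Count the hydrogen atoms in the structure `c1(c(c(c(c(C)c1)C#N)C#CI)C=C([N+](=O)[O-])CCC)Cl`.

Hydrogens are implicit in SMILES; fill each atom to its normal valence:
  5 × C (aromatic): no H
  4 × C: no H
  2 × C: 3 H each → 6
  2 × C: 2 H each → 4
  1 × C (aromatic): 1 H
  1 × C: 1 H
  1 × Cl: no H
  1 × I: no H
  1 × N: no H
  1 × N (charge +1): no H
  1 × O: no H
  1 × O (charge -1): no H
  Total hydrogens = 12.

12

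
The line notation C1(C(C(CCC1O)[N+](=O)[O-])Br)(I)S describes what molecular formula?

C6H9BrINO3S

Heavy atoms from the SMILES: 1 Br, 6 C, 1 I, 1 N, 3 O, 1 S.
Implicit hydrogens by atom environment:
  3 × C: 1 H each → 3
  2 × C: 2 H each → 4
  1 × Br: no H
  1 × C: no H
  1 × I: no H
  1 × N (charge +1): no H
  1 × O: 1 H
  1 × O: no H
  1 × O (charge -1): no H
  1 × S: 1 H
  Total hydrogens = 9.
Molecular formula: C6H9BrINO3S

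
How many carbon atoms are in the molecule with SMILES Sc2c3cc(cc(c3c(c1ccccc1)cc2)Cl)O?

16

The symbol for carbon appears 16 times in the SMILES. Lowercase c denotes aromatic carbon and counts toward C.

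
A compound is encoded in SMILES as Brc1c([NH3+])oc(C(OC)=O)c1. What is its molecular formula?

C6H7BrNO3+

Heavy atoms from the SMILES: 1 Br, 6 C, 1 N, 3 O.
Implicit hydrogens by atom environment:
  3 × C (aromatic): no H
  2 × O: no H
  1 × Br: no H
  1 × C: 3 H
  1 × C (aromatic): 1 H
  1 × C: no H
  1 × N (charge +1): 3 H
  1 × O (aromatic): no H
  Total hydrogens = 7.
Net charge +1.
Molecular formula: C6H7BrNO3+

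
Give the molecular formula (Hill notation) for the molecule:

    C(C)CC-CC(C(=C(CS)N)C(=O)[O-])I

Heavy atoms from the SMILES: 10 C, 1 I, 1 N, 2 O, 1 S.
Implicit hydrogens by atom environment:
  5 × C: 2 H each → 10
  3 × C: no H
  1 × C: 3 H
  1 × C: 1 H
  1 × I: no H
  1 × N: 2 H
  1 × O: no H
  1 × O (charge -1): no H
  1 × S: 1 H
  Total hydrogens = 17.
Net charge -1.
Molecular formula: C10H17INO2S-

C10H17INO2S-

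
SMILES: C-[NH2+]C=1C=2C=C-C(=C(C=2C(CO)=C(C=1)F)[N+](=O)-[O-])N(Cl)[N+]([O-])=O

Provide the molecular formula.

Heavy atoms from the SMILES: 12 C, 1 Cl, 1 F, 4 N, 5 O.
Implicit hydrogens by atom environment:
  7 × C (aromatic): no H
  3 × C (aromatic): 1 H each → 3
  2 × N (charge +1): no H
  2 × O: no H
  2 × O (charge -1): no H
  1 × C: 3 H
  1 × C: 2 H
  1 × Cl: no H
  1 × F: no H
  1 × N (charge +1): 2 H
  1 × N: no H
  1 × O: 1 H
  Total hydrogens = 11.
Net charge +1.
Molecular formula: C12H11ClFN4O5+

C12H11ClFN4O5+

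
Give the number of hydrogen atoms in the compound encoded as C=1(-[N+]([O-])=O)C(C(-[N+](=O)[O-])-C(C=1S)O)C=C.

8

Hydrogens are implicit in SMILES; fill each atom to its normal valence:
  4 × C: 1 H each → 4
  2 × C: no H
  2 × N (charge +1): no H
  2 × O: no H
  2 × O (charge -1): no H
  1 × C: 2 H
  1 × O: 1 H
  1 × S: 1 H
  Total hydrogens = 8.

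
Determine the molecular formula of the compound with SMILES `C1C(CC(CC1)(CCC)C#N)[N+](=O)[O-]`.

Heavy atoms from the SMILES: 10 C, 2 N, 2 O.
Implicit hydrogens by atom environment:
  6 × C: 2 H each → 12
  2 × C: no H
  1 × C: 3 H
  1 × C: 1 H
  1 × N (charge +1): no H
  1 × N: no H
  1 × O: no H
  1 × O (charge -1): no H
  Total hydrogens = 16.
Molecular formula: C10H16N2O2

C10H16N2O2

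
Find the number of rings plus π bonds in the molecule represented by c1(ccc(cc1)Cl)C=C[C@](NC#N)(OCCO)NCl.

7

Molecular formula from the SMILES: C12H13Cl2N3O2.
DoU = (2C + 2 + N − H − X)/2 = (2·12 + 2 + 3 − 13 − 2)/2 = 14/2 = 7.
(Structurally: 1 ring(s) + 6 π bond(s) = 7.)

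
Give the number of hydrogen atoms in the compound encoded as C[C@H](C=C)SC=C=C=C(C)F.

Hydrogens are implicit in SMILES; fill each atom to its normal valence:
  3 × C: 1 H each → 3
  3 × C: no H
  2 × C: 3 H each → 6
  1 × C: 2 H
  1 × F: no H
  1 × S: no H
  Total hydrogens = 11.

11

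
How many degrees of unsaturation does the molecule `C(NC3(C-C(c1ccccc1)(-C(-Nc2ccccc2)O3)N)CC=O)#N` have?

Molecular formula from the SMILES: C19H20N4O2.
DoU = (2C + 2 + N − H − X)/2 = (2·19 + 2 + 4 − 20 − 0)/2 = 24/2 = 12.
(Structurally: 3 ring(s) + 9 π bond(s) = 12.)

12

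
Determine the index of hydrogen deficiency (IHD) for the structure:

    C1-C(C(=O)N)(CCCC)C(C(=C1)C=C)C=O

5

Molecular formula from the SMILES: C13H19NO2.
DoU = (2C + 2 + N − H − X)/2 = (2·13 + 2 + 1 − 19 − 0)/2 = 10/2 = 5.
(Structurally: 1 ring(s) + 4 π bond(s) = 5.)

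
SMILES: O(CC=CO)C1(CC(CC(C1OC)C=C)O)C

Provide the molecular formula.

Heavy atoms from the SMILES: 13 C, 4 O.
Implicit hydrogens by atom environment:
  6 × C: 1 H each → 6
  4 × C: 2 H each → 8
  2 × C: 3 H each → 6
  2 × O: 1 H each → 2
  2 × O: no H
  1 × C: no H
  Total hydrogens = 22.
Molecular formula: C13H22O4

C13H22O4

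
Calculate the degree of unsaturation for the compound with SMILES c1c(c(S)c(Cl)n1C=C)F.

Molecular formula from the SMILES: C6H5ClFNS.
DoU = (2C + 2 + N − H − X)/2 = (2·6 + 2 + 1 − 5 − 2)/2 = 8/2 = 4.
(Structurally: 1 ring(s) + 3 π bond(s) = 4.)

4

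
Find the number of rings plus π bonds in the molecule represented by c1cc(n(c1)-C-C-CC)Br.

Molecular formula from the SMILES: C8H12BrN.
DoU = (2C + 2 + N − H − X)/2 = (2·8 + 2 + 1 − 12 − 1)/2 = 6/2 = 3.
(Structurally: 1 ring(s) + 2 π bond(s) = 3.)

3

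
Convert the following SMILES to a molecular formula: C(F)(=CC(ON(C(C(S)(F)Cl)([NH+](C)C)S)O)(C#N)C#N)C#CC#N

C12H11ClF2N5O2S2+

Heavy atoms from the SMILES: 12 C, 1 Cl, 2 F, 5 N, 2 O, 2 S.
Implicit hydrogens by atom environment:
  9 × C: no H
  4 × N: no H
  2 × C: 3 H each → 6
  2 × F: no H
  2 × S: 1 H each → 2
  1 × C: 1 H
  1 × Cl: no H
  1 × N (charge +1): 1 H
  1 × O: 1 H
  1 × O: no H
  Total hydrogens = 11.
Net charge +1.
Molecular formula: C12H11ClF2N5O2S2+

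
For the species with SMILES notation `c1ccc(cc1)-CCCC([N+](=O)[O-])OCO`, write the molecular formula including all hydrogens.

Heavy atoms from the SMILES: 11 C, 1 N, 4 O.
Implicit hydrogens by atom environment:
  5 × C (aromatic): 1 H each → 5
  4 × C: 2 H each → 8
  2 × O: no H
  1 × C: 1 H
  1 × C (aromatic): no H
  1 × N (charge +1): no H
  1 × O: 1 H
  1 × O (charge -1): no H
  Total hydrogens = 15.
Molecular formula: C11H15NO4

C11H15NO4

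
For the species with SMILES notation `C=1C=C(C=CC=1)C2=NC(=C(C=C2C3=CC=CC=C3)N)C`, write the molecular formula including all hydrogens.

Heavy atoms from the SMILES: 18 C, 2 N.
Implicit hydrogens by atom environment:
  11 × C (aromatic): 1 H each → 11
  6 × C (aromatic): no H
  1 × C: 3 H
  1 × N: 2 H
  1 × N (aromatic): no H
  Total hydrogens = 16.
Molecular formula: C18H16N2

C18H16N2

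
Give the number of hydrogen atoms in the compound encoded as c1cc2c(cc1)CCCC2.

12

Hydrogens are implicit in SMILES; fill each atom to its normal valence:
  4 × C: 2 H each → 8
  4 × C (aromatic): 1 H each → 4
  2 × C (aromatic): no H
  Total hydrogens = 12.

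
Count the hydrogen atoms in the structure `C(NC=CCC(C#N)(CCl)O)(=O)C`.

Hydrogens are implicit in SMILES; fill each atom to its normal valence:
  3 × C: no H
  2 × C: 2 H each → 4
  2 × C: 1 H each → 2
  1 × C: 3 H
  1 × Cl: no H
  1 × N: 1 H
  1 × N: no H
  1 × O: 1 H
  1 × O: no H
  Total hydrogens = 11.

11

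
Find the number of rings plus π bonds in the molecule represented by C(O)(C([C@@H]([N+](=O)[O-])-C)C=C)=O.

3

Molecular formula from the SMILES: C6H9NO4.
DoU = (2C + 2 + N − H − X)/2 = (2·6 + 2 + 1 − 9 − 0)/2 = 6/2 = 3.
(Structurally: 0 ring(s) + 3 π bond(s) = 3.)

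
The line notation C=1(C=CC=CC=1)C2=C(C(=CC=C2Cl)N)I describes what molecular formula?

Heavy atoms from the SMILES: 12 C, 1 Cl, 1 I, 1 N.
Implicit hydrogens by atom environment:
  7 × C (aromatic): 1 H each → 7
  5 × C (aromatic): no H
  1 × Cl: no H
  1 × I: no H
  1 × N: 2 H
  Total hydrogens = 9.
Molecular formula: C12H9ClIN

C12H9ClIN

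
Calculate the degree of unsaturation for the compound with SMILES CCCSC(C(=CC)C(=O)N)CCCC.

Molecular formula from the SMILES: C12H23NOS.
DoU = (2C + 2 + N − H − X)/2 = (2·12 + 2 + 1 − 23 − 0)/2 = 4/2 = 2.
(Structurally: 0 ring(s) + 2 π bond(s) = 2.)

2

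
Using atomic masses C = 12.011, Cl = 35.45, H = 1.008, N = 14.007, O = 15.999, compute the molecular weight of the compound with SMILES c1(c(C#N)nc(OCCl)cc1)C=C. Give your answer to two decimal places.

194.62

Molecular formula: C9H7ClN2O.
M = 9×12.011 + 1×35.45 + 7×1.008 + 2×14.007 + 1×15.999 = 194.62 g/mol.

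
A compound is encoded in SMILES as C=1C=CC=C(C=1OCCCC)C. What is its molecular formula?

C11H16O

Heavy atoms from the SMILES: 11 C, 1 O.
Implicit hydrogens by atom environment:
  4 × C (aromatic): 1 H each → 4
  3 × C: 2 H each → 6
  2 × C: 3 H each → 6
  2 × C (aromatic): no H
  1 × O: no H
  Total hydrogens = 16.
Molecular formula: C11H16O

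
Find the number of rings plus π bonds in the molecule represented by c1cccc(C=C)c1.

Molecular formula from the SMILES: C8H8.
DoU = (2C + 2 + N − H − X)/2 = (2·8 + 2 + 0 − 8 − 0)/2 = 10/2 = 5.
(Structurally: 1 ring(s) + 4 π bond(s) = 5.)

5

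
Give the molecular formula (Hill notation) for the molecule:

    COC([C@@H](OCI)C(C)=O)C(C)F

C8H14FIO3

Heavy atoms from the SMILES: 8 C, 1 F, 1 I, 3 O.
Implicit hydrogens by atom environment:
  3 × C: 3 H each → 9
  3 × C: 1 H each → 3
  3 × O: no H
  1 × C: 2 H
  1 × C: no H
  1 × F: no H
  1 × I: no H
  Total hydrogens = 14.
Molecular formula: C8H14FIO3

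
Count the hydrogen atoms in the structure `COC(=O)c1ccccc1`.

8

Hydrogens are implicit in SMILES; fill each atom to its normal valence:
  5 × C (aromatic): 1 H each → 5
  2 × O: no H
  1 × C: 3 H
  1 × C (aromatic): no H
  1 × C: no H
  Total hydrogens = 8.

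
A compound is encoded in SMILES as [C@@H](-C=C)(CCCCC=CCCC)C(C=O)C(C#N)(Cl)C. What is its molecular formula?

Heavy atoms from the SMILES: 17 C, 1 Cl, 1 N, 1 O.
Implicit hydrogens by atom environment:
  7 × C: 2 H each → 14
  6 × C: 1 H each → 6
  2 × C: 3 H each → 6
  2 × C: no H
  1 × Cl: no H
  1 × N: no H
  1 × O: no H
  Total hydrogens = 26.
Molecular formula: C17H26ClNO

C17H26ClNO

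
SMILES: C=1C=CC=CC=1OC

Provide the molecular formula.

Heavy atoms from the SMILES: 7 C, 1 O.
Implicit hydrogens by atom environment:
  5 × C (aromatic): 1 H each → 5
  1 × C: 3 H
  1 × C (aromatic): no H
  1 × O: no H
  Total hydrogens = 8.
Molecular formula: C7H8O

C7H8O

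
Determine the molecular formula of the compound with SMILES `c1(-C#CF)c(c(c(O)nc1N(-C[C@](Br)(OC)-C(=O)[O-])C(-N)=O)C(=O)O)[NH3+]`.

C13H12BrFN4O7

Heavy atoms from the SMILES: 1 Br, 13 C, 1 F, 4 N, 7 O.
Implicit hydrogens by atom environment:
  6 × C: no H
  5 × C (aromatic): no H
  4 × O: no H
  2 × O: 1 H each → 2
  1 × Br: no H
  1 × C: 3 H
  1 × C: 2 H
  1 × F: no H
  1 × N (charge +1): 3 H
  1 × N: 2 H
  1 × N (aromatic): no H
  1 × N: no H
  1 × O (charge -1): no H
  Total hydrogens = 12.
Molecular formula: C13H12BrFN4O7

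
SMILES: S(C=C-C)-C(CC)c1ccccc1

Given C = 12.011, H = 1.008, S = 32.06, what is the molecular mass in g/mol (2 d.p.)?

192.32

Molecular formula: C12H16S.
M = 12×12.011 + 16×1.008 + 1×32.06 = 192.32 g/mol.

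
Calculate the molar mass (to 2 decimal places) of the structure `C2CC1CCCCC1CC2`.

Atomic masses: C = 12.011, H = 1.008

138.25

Molecular formula: C10H18.
M = 10×12.011 + 18×1.008 = 138.25 g/mol.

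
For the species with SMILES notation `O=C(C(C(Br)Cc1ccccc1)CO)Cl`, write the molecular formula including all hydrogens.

Heavy atoms from the SMILES: 1 Br, 11 C, 1 Cl, 2 O.
Implicit hydrogens by atom environment:
  5 × C (aromatic): 1 H each → 5
  2 × C: 2 H each → 4
  2 × C: 1 H each → 2
  1 × Br: no H
  1 × C: no H
  1 × C (aromatic): no H
  1 × Cl: no H
  1 × O: 1 H
  1 × O: no H
  Total hydrogens = 12.
Molecular formula: C11H12BrClO2

C11H12BrClO2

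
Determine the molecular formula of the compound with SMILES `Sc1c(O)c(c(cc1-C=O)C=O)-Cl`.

Heavy atoms from the SMILES: 8 C, 1 Cl, 3 O, 1 S.
Implicit hydrogens by atom environment:
  5 × C (aromatic): no H
  2 × C: 1 H each → 2
  2 × O: no H
  1 × C (aromatic): 1 H
  1 × Cl: no H
  1 × O: 1 H
  1 × S: 1 H
  Total hydrogens = 5.
Molecular formula: C8H5ClO3S

C8H5ClO3S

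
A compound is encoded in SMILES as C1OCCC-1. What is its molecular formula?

C4H8O

Heavy atoms from the SMILES: 4 C, 1 O.
Implicit hydrogens by atom environment:
  4 × C: 2 H each → 8
  1 × O: no H
  Total hydrogens = 8.
Molecular formula: C4H8O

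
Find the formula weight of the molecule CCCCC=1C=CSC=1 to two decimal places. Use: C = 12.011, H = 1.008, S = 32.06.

140.24

Molecular formula: C8H12S.
M = 8×12.011 + 12×1.008 + 1×32.06 = 140.24 g/mol.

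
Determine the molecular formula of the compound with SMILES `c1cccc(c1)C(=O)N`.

C7H7NO

Heavy atoms from the SMILES: 7 C, 1 N, 1 O.
Implicit hydrogens by atom environment:
  5 × C (aromatic): 1 H each → 5
  1 × C (aromatic): no H
  1 × C: no H
  1 × N: 2 H
  1 × O: no H
  Total hydrogens = 7.
Molecular formula: C7H7NO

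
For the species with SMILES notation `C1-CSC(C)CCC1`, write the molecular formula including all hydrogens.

C7H14S

Heavy atoms from the SMILES: 7 C, 1 S.
Implicit hydrogens by atom environment:
  5 × C: 2 H each → 10
  1 × C: 3 H
  1 × C: 1 H
  1 × S: no H
  Total hydrogens = 14.
Molecular formula: C7H14S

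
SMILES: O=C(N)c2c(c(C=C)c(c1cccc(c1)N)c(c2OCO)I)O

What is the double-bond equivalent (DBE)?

10

Molecular formula from the SMILES: C16H15IN2O4.
DoU = (2C + 2 + N − H − X)/2 = (2·16 + 2 + 2 − 15 − 1)/2 = 20/2 = 10.
(Structurally: 2 ring(s) + 8 π bond(s) = 10.)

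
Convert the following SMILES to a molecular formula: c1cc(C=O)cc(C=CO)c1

C9H8O2

Heavy atoms from the SMILES: 9 C, 2 O.
Implicit hydrogens by atom environment:
  4 × C (aromatic): 1 H each → 4
  3 × C: 1 H each → 3
  2 × C (aromatic): no H
  1 × O: 1 H
  1 × O: no H
  Total hydrogens = 8.
Molecular formula: C9H8O2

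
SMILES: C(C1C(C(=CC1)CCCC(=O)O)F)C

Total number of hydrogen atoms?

Hydrogens are implicit in SMILES; fill each atom to its normal valence:
  5 × C: 2 H each → 10
  3 × C: 1 H each → 3
  2 × C: no H
  1 × C: 3 H
  1 × F: no H
  1 × O: 1 H
  1 × O: no H
  Total hydrogens = 17.

17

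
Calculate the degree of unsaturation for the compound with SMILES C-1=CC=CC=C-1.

4

Molecular formula from the SMILES: C6H6.
DoU = (2C + 2 + N − H − X)/2 = (2·6 + 2 + 0 − 6 − 0)/2 = 8/2 = 4.
(Structurally: 1 ring(s) + 3 π bond(s) = 4.)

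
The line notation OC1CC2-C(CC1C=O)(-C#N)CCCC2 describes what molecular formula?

C12H17NO2

Heavy atoms from the SMILES: 12 C, 1 N, 2 O.
Implicit hydrogens by atom environment:
  6 × C: 2 H each → 12
  4 × C: 1 H each → 4
  2 × C: no H
  1 × N: no H
  1 × O: 1 H
  1 × O: no H
  Total hydrogens = 17.
Molecular formula: C12H17NO2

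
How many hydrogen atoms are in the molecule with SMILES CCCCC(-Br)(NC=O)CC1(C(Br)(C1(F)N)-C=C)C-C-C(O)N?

26

Hydrogens are implicit in SMILES; fill each atom to its normal valence:
  7 × C: 2 H each → 14
  4 × C: no H
  3 × C: 1 H each → 3
  2 × Br: no H
  2 × N: 2 H each → 4
  1 × C: 3 H
  1 × F: no H
  1 × N: 1 H
  1 × O: 1 H
  1 × O: no H
  Total hydrogens = 26.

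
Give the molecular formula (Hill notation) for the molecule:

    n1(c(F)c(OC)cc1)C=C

Heavy atoms from the SMILES: 7 C, 1 F, 1 N, 1 O.
Implicit hydrogens by atom environment:
  2 × C (aromatic): 1 H each → 2
  2 × C (aromatic): no H
  1 × C: 3 H
  1 × C: 2 H
  1 × C: 1 H
  1 × F: no H
  1 × N (aromatic): no H
  1 × O: no H
  Total hydrogens = 8.
Molecular formula: C7H8FNO

C7H8FNO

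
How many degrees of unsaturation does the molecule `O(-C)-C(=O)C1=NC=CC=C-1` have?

5

Molecular formula from the SMILES: C7H7NO2.
DoU = (2C + 2 + N − H − X)/2 = (2·7 + 2 + 1 − 7 − 0)/2 = 10/2 = 5.
(Structurally: 1 ring(s) + 4 π bond(s) = 5.)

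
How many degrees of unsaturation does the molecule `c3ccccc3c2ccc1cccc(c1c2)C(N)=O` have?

12

Molecular formula from the SMILES: C17H13NO.
DoU = (2C + 2 + N − H − X)/2 = (2·17 + 2 + 1 − 13 − 0)/2 = 24/2 = 12.
(Structurally: 3 ring(s) + 9 π bond(s) = 12.)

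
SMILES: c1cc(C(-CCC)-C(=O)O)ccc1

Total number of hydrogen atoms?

Hydrogens are implicit in SMILES; fill each atom to its normal valence:
  5 × C (aromatic): 1 H each → 5
  2 × C: 2 H each → 4
  1 × C: 3 H
  1 × C: 1 H
  1 × C (aromatic): no H
  1 × C: no H
  1 × O: 1 H
  1 × O: no H
  Total hydrogens = 14.

14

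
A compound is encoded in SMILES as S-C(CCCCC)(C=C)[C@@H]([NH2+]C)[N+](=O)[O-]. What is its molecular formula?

C10H21N2O2S+

Heavy atoms from the SMILES: 10 C, 2 N, 2 O, 1 S.
Implicit hydrogens by atom environment:
  5 × C: 2 H each → 10
  2 × C: 3 H each → 6
  2 × C: 1 H each → 2
  1 × C: no H
  1 × N (charge +1): 2 H
  1 × N (charge +1): no H
  1 × O: no H
  1 × O (charge -1): no H
  1 × S: 1 H
  Total hydrogens = 21.
Net charge +1.
Molecular formula: C10H21N2O2S+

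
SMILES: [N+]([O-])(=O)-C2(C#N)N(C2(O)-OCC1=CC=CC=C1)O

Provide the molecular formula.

Heavy atoms from the SMILES: 10 C, 3 N, 5 O.
Implicit hydrogens by atom environment:
  5 × C (aromatic): 1 H each → 5
  3 × C: no H
  2 × N: no H
  2 × O: 1 H each → 2
  2 × O: no H
  1 × C: 2 H
  1 × C (aromatic): no H
  1 × N (charge +1): no H
  1 × O (charge -1): no H
  Total hydrogens = 9.
Molecular formula: C10H9N3O5

C10H9N3O5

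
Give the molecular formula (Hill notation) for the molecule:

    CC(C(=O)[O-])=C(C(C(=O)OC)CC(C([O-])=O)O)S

[C10H12O7S]2-

Heavy atoms from the SMILES: 10 C, 7 O, 1 S.
Implicit hydrogens by atom environment:
  5 × C: no H
  4 × O: no H
  2 × C: 3 H each → 6
  2 × C: 1 H each → 2
  2 × O (charge -1): no H
  1 × C: 2 H
  1 × O: 1 H
  1 × S: 1 H
  Total hydrogens = 12.
Net charge -2.
Molecular formula: [C10H12O7S]2-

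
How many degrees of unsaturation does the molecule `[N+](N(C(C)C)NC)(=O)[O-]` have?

Molecular formula from the SMILES: C4H11N3O2.
DoU = (2C + 2 + N − H − X)/2 = (2·4 + 2 + 3 − 11 − 0)/2 = 2/2 = 1.
(Structurally: 0 ring(s) + 1 π bond(s) = 1.)

1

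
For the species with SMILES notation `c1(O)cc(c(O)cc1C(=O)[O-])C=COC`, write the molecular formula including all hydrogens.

C10H9O5-

Heavy atoms from the SMILES: 10 C, 5 O.
Implicit hydrogens by atom environment:
  4 × C (aromatic): no H
  2 × C (aromatic): 1 H each → 2
  2 × C: 1 H each → 2
  2 × O: 1 H each → 2
  2 × O: no H
  1 × C: 3 H
  1 × C: no H
  1 × O (charge -1): no H
  Total hydrogens = 9.
Net charge -1.
Molecular formula: C10H9O5-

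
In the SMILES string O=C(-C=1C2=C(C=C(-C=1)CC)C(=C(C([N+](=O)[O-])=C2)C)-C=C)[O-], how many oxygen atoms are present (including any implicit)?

The symbol for oxygen appears 4 times in the SMILES.

4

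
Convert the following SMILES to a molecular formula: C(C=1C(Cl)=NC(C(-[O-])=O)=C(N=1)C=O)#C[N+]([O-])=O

Heavy atoms from the SMILES: 8 C, 1 Cl, 3 N, 5 O.
Implicit hydrogens by atom environment:
  4 × C (aromatic): no H
  3 × C: no H
  3 × O: no H
  2 × N (aromatic): no H
  2 × O (charge -1): no H
  1 × C: 1 H
  1 × Cl: no H
  1 × N (charge +1): no H
  Total hydrogens = 1.
Net charge -1.
Molecular formula: C8HClN3O5-

C8HClN3O5-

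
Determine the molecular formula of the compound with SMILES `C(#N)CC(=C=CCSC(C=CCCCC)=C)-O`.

C14H19NOS

Heavy atoms from the SMILES: 14 C, 1 N, 1 O, 1 S.
Implicit hydrogens by atom environment:
  6 × C: 2 H each → 12
  4 × C: no H
  3 × C: 1 H each → 3
  1 × C: 3 H
  1 × N: no H
  1 × O: 1 H
  1 × S: no H
  Total hydrogens = 19.
Molecular formula: C14H19NOS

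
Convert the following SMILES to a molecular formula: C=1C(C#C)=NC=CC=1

Heavy atoms from the SMILES: 7 C, 1 N.
Implicit hydrogens by atom environment:
  4 × C (aromatic): 1 H each → 4
  1 × C: 1 H
  1 × C (aromatic): no H
  1 × C: no H
  1 × N (aromatic): no H
  Total hydrogens = 5.
Molecular formula: C7H5N

C7H5N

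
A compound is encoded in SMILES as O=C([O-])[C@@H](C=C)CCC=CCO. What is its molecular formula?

Heavy atoms from the SMILES: 9 C, 3 O.
Implicit hydrogens by atom environment:
  4 × C: 2 H each → 8
  4 × C: 1 H each → 4
  1 × C: no H
  1 × O: 1 H
  1 × O: no H
  1 × O (charge -1): no H
  Total hydrogens = 13.
Net charge -1.
Molecular formula: C9H13O3-

C9H13O3-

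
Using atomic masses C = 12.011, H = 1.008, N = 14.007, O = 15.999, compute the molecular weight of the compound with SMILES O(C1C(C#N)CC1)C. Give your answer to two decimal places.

Molecular formula: C6H9NO.
M = 6×12.011 + 9×1.008 + 1×14.007 + 1×15.999 = 111.14 g/mol.

111.14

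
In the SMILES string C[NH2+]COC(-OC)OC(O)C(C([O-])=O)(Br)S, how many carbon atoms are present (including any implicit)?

The symbol for carbon appears 7 times in the SMILES.

7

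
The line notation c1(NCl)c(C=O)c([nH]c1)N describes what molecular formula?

Heavy atoms from the SMILES: 5 C, 1 Cl, 3 N, 1 O.
Implicit hydrogens by atom environment:
  3 × C (aromatic): no H
  1 × C (aromatic): 1 H
  1 × C: 1 H
  1 × Cl: no H
  1 × N: 2 H
  1 × N (aromatic): 1 H
  1 × N: 1 H
  1 × O: no H
  Total hydrogens = 6.
Molecular formula: C5H6ClN3O

C5H6ClN3O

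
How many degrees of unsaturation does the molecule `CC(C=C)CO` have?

1

Molecular formula from the SMILES: C5H10O.
DoU = (2C + 2 + N − H − X)/2 = (2·5 + 2 + 0 − 10 − 0)/2 = 2/2 = 1.
(Structurally: 0 ring(s) + 1 π bond(s) = 1.)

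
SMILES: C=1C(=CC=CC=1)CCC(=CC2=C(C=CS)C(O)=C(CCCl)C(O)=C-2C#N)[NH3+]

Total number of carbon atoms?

The symbol for carbon appears 21 times in the SMILES. (Cl is a single chlorine, not C + l.)

21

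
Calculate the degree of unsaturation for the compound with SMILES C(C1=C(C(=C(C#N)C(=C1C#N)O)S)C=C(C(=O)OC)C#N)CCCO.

12

Molecular formula from the SMILES: C17H15N3O4S.
DoU = (2C + 2 + N − H − X)/2 = (2·17 + 2 + 3 − 15 − 0)/2 = 24/2 = 12.
(Structurally: 1 ring(s) + 11 π bond(s) = 12.)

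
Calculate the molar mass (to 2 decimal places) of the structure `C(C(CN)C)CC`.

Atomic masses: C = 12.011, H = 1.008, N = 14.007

101.19

Molecular formula: C6H15N.
M = 6×12.011 + 15×1.008 + 1×14.007 = 101.19 g/mol.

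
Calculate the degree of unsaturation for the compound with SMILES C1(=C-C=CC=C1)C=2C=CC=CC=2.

Molecular formula from the SMILES: C12H10.
DoU = (2C + 2 + N − H − X)/2 = (2·12 + 2 + 0 − 10 − 0)/2 = 16/2 = 8.
(Structurally: 2 ring(s) + 6 π bond(s) = 8.)

8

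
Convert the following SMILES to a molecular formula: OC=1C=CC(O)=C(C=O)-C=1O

Heavy atoms from the SMILES: 7 C, 4 O.
Implicit hydrogens by atom environment:
  4 × C (aromatic): no H
  3 × O: 1 H each → 3
  2 × C (aromatic): 1 H each → 2
  1 × C: 1 H
  1 × O: no H
  Total hydrogens = 6.
Molecular formula: C7H6O4

C7H6O4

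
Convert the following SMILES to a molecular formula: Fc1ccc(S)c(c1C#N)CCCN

C10H11FN2S

Heavy atoms from the SMILES: 10 C, 1 F, 2 N, 1 S.
Implicit hydrogens by atom environment:
  4 × C (aromatic): no H
  3 × C: 2 H each → 6
  2 × C (aromatic): 1 H each → 2
  1 × C: no H
  1 × F: no H
  1 × N: 2 H
  1 × N: no H
  1 × S: 1 H
  Total hydrogens = 11.
Molecular formula: C10H11FN2S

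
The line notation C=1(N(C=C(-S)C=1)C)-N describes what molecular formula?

Heavy atoms from the SMILES: 5 C, 2 N, 1 S.
Implicit hydrogens by atom environment:
  2 × C (aromatic): 1 H each → 2
  2 × C (aromatic): no H
  1 × C: 3 H
  1 × N: 2 H
  1 × N (aromatic): no H
  1 × S: 1 H
  Total hydrogens = 8.
Molecular formula: C5H8N2S

C5H8N2S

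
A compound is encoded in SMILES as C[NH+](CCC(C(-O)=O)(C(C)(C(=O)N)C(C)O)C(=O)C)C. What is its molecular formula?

C13H25N2O5+

Heavy atoms from the SMILES: 13 C, 2 N, 5 O.
Implicit hydrogens by atom environment:
  5 × C: 3 H each → 15
  5 × C: no H
  3 × O: no H
  2 × C: 2 H each → 4
  2 × O: 1 H each → 2
  1 × C: 1 H
  1 × N: 2 H
  1 × N (charge +1): 1 H
  Total hydrogens = 25.
Net charge +1.
Molecular formula: C13H25N2O5+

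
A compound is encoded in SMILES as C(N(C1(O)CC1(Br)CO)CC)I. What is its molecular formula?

C7H13BrINO2

Heavy atoms from the SMILES: 1 Br, 7 C, 1 I, 1 N, 2 O.
Implicit hydrogens by atom environment:
  4 × C: 2 H each → 8
  2 × C: no H
  2 × O: 1 H each → 2
  1 × Br: no H
  1 × C: 3 H
  1 × I: no H
  1 × N: no H
  Total hydrogens = 13.
Molecular formula: C7H13BrINO2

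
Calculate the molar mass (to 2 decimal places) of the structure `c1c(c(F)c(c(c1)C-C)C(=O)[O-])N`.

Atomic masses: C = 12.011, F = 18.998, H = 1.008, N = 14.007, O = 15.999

182.17

Molecular formula: C9H9FNO2-.
M = 9×12.011 + 1×18.998 + 9×1.008 + 1×14.007 + 2×15.999 = 182.17 g/mol.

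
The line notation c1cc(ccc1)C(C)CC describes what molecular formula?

C10H14

Heavy atoms from the SMILES: 10 C.
Implicit hydrogens by atom environment:
  5 × C (aromatic): 1 H each → 5
  2 × C: 3 H each → 6
  1 × C: 2 H
  1 × C: 1 H
  1 × C (aromatic): no H
  Total hydrogens = 14.
Molecular formula: C10H14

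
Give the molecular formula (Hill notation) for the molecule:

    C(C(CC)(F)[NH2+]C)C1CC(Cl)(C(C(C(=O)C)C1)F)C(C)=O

C15H25ClF2NO2+

Heavy atoms from the SMILES: 15 C, 1 Cl, 2 F, 1 N, 2 O.
Implicit hydrogens by atom environment:
  4 × C: 3 H each → 12
  4 × C: 2 H each → 8
  4 × C: no H
  3 × C: 1 H each → 3
  2 × F: no H
  2 × O: no H
  1 × Cl: no H
  1 × N (charge +1): 2 H
  Total hydrogens = 25.
Net charge +1.
Molecular formula: C15H25ClF2NO2+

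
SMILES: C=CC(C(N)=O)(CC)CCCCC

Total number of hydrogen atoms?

21

Hydrogens are implicit in SMILES; fill each atom to its normal valence:
  6 × C: 2 H each → 12
  2 × C: 3 H each → 6
  2 × C: no H
  1 × C: 1 H
  1 × N: 2 H
  1 × O: no H
  Total hydrogens = 21.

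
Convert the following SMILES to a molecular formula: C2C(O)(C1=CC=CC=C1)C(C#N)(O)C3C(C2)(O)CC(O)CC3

Heavy atoms from the SMILES: 17 C, 1 N, 4 O.
Implicit hydrogens by atom environment:
  5 × C: 2 H each → 10
  5 × C (aromatic): 1 H each → 5
  4 × C: no H
  4 × O: 1 H each → 4
  2 × C: 1 H each → 2
  1 × C (aromatic): no H
  1 × N: no H
  Total hydrogens = 21.
Molecular formula: C17H21NO4

C17H21NO4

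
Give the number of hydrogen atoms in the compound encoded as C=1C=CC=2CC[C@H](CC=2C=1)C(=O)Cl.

Hydrogens are implicit in SMILES; fill each atom to its normal valence:
  4 × C (aromatic): 1 H each → 4
  3 × C: 2 H each → 6
  2 × C (aromatic): no H
  1 × C: 1 H
  1 × C: no H
  1 × Cl: no H
  1 × O: no H
  Total hydrogens = 11.

11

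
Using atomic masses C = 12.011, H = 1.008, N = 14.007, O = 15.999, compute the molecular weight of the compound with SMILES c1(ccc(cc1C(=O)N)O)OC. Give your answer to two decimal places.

Molecular formula: C8H9NO3.
M = 8×12.011 + 9×1.008 + 1×14.007 + 3×15.999 = 167.16 g/mol.

167.16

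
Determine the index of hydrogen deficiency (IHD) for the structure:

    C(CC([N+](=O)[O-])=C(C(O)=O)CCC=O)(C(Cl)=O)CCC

5

Molecular formula from the SMILES: C12H16ClNO6.
DoU = (2C + 2 + N − H − X)/2 = (2·12 + 2 + 1 − 16 − 1)/2 = 10/2 = 5.
(Structurally: 0 ring(s) + 5 π bond(s) = 5.)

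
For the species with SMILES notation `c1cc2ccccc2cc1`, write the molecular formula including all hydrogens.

Heavy atoms from the SMILES: 10 C.
Implicit hydrogens by atom environment:
  8 × C (aromatic): 1 H each → 8
  2 × C (aromatic): no H
  Total hydrogens = 8.
Molecular formula: C10H8

C10H8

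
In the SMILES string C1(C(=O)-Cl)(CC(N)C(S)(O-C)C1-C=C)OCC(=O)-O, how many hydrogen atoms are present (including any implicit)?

Hydrogens are implicit in SMILES; fill each atom to its normal valence:
  4 × C: no H
  4 × O: no H
  3 × C: 2 H each → 6
  3 × C: 1 H each → 3
  1 × C: 3 H
  1 × Cl: no H
  1 × N: 2 H
  1 × O: 1 H
  1 × S: 1 H
  Total hydrogens = 16.

16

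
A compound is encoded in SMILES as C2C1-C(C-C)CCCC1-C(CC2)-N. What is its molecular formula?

Heavy atoms from the SMILES: 12 C, 1 N.
Implicit hydrogens by atom environment:
  7 × C: 2 H each → 14
  4 × C: 1 H each → 4
  1 × C: 3 H
  1 × N: 2 H
  Total hydrogens = 23.
Molecular formula: C12H23N

C12H23N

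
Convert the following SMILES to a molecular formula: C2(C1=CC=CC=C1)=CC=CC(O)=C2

Heavy atoms from the SMILES: 12 C, 1 O.
Implicit hydrogens by atom environment:
  9 × C (aromatic): 1 H each → 9
  3 × C (aromatic): no H
  1 × O: 1 H
  Total hydrogens = 10.
Molecular formula: C12H10O

C12H10O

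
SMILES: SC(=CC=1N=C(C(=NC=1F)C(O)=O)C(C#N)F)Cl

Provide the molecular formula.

Heavy atoms from the SMILES: 9 C, 1 Cl, 2 F, 3 N, 2 O, 1 S.
Implicit hydrogens by atom environment:
  4 × C (aromatic): no H
  3 × C: no H
  2 × C: 1 H each → 2
  2 × F: no H
  2 × N (aromatic): no H
  1 × Cl: no H
  1 × N: no H
  1 × O: 1 H
  1 × O: no H
  1 × S: 1 H
  Total hydrogens = 4.
Molecular formula: C9H4ClF2N3O2S

C9H4ClF2N3O2S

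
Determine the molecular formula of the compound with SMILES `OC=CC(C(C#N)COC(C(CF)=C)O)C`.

C11H16FNO3

Heavy atoms from the SMILES: 11 C, 1 F, 1 N, 3 O.
Implicit hydrogens by atom environment:
  5 × C: 1 H each → 5
  3 × C: 2 H each → 6
  2 × C: no H
  2 × O: 1 H each → 2
  1 × C: 3 H
  1 × F: no H
  1 × N: no H
  1 × O: no H
  Total hydrogens = 16.
Molecular formula: C11H16FNO3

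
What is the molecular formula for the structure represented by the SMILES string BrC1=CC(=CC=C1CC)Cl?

C8H8BrCl

Heavy atoms from the SMILES: 1 Br, 8 C, 1 Cl.
Implicit hydrogens by atom environment:
  3 × C (aromatic): 1 H each → 3
  3 × C (aromatic): no H
  1 × Br: no H
  1 × C: 3 H
  1 × C: 2 H
  1 × Cl: no H
  Total hydrogens = 8.
Molecular formula: C8H8BrCl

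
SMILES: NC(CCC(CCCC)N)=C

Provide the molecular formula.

Heavy atoms from the SMILES: 9 C, 2 N.
Implicit hydrogens by atom environment:
  6 × C: 2 H each → 12
  2 × N: 2 H each → 4
  1 × C: 3 H
  1 × C: 1 H
  1 × C: no H
  Total hydrogens = 20.
Molecular formula: C9H20N2

C9H20N2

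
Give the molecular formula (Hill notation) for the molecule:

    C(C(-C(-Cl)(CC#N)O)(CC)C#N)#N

Heavy atoms from the SMILES: 8 C, 1 Cl, 3 N, 1 O.
Implicit hydrogens by atom environment:
  5 × C: no H
  3 × N: no H
  2 × C: 2 H each → 4
  1 × C: 3 H
  1 × Cl: no H
  1 × O: 1 H
  Total hydrogens = 8.
Molecular formula: C8H8ClN3O

C8H8ClN3O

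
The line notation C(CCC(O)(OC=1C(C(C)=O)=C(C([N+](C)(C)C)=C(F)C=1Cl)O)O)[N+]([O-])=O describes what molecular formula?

C15H21ClFN2O7+

Heavy atoms from the SMILES: 15 C, 1 Cl, 1 F, 2 N, 7 O.
Implicit hydrogens by atom environment:
  6 × C (aromatic): no H
  4 × C: 3 H each → 12
  3 × C: 2 H each → 6
  3 × O: 1 H each → 3
  3 × O: no H
  2 × C: no H
  2 × N (charge +1): no H
  1 × Cl: no H
  1 × F: no H
  1 × O (charge -1): no H
  Total hydrogens = 21.
Net charge +1.
Molecular formula: C15H21ClFN2O7+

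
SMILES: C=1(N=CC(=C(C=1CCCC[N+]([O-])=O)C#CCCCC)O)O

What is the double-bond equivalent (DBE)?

Molecular formula from the SMILES: C15H20N2O4.
DoU = (2C + 2 + N − H − X)/2 = (2·15 + 2 + 2 − 20 − 0)/2 = 14/2 = 7.
(Structurally: 1 ring(s) + 6 π bond(s) = 7.)

7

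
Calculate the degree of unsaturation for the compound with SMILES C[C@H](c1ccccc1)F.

4

Molecular formula from the SMILES: C8H9F.
DoU = (2C + 2 + N − H − X)/2 = (2·8 + 2 + 0 − 9 − 1)/2 = 8/2 = 4.
(Structurally: 1 ring(s) + 3 π bond(s) = 4.)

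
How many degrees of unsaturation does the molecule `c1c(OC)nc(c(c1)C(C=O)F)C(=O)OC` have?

Molecular formula from the SMILES: C10H10FNO4.
DoU = (2C + 2 + N − H − X)/2 = (2·10 + 2 + 1 − 10 − 1)/2 = 12/2 = 6.
(Structurally: 1 ring(s) + 5 π bond(s) = 6.)

6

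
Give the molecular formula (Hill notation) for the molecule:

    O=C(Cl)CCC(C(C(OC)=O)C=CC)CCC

C13H21ClO3

Heavy atoms from the SMILES: 13 C, 1 Cl, 3 O.
Implicit hydrogens by atom environment:
  4 × C: 2 H each → 8
  4 × C: 1 H each → 4
  3 × C: 3 H each → 9
  3 × O: no H
  2 × C: no H
  1 × Cl: no H
  Total hydrogens = 21.
Molecular formula: C13H21ClO3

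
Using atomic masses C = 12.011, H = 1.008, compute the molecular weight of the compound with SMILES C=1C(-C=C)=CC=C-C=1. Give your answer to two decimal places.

104.15

Molecular formula: C8H8.
M = 8×12.011 + 8×1.008 = 104.15 g/mol.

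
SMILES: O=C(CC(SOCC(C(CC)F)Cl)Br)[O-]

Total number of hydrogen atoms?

12

Hydrogens are implicit in SMILES; fill each atom to its normal valence:
  3 × C: 2 H each → 6
  3 × C: 1 H each → 3
  2 × O: no H
  1 × Br: no H
  1 × C: 3 H
  1 × C: no H
  1 × Cl: no H
  1 × F: no H
  1 × O (charge -1): no H
  1 × S: no H
  Total hydrogens = 12.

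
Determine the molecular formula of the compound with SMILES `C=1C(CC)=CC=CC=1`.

C8H10

Heavy atoms from the SMILES: 8 C.
Implicit hydrogens by atom environment:
  5 × C (aromatic): 1 H each → 5
  1 × C: 3 H
  1 × C: 2 H
  1 × C (aromatic): no H
  Total hydrogens = 10.
Molecular formula: C8H10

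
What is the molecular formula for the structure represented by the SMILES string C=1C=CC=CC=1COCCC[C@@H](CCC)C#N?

C15H21NO

Heavy atoms from the SMILES: 15 C, 1 N, 1 O.
Implicit hydrogens by atom environment:
  6 × C: 2 H each → 12
  5 × C (aromatic): 1 H each → 5
  1 × C: 3 H
  1 × C: 1 H
  1 × C: no H
  1 × C (aromatic): no H
  1 × N: no H
  1 × O: no H
  Total hydrogens = 21.
Molecular formula: C15H21NO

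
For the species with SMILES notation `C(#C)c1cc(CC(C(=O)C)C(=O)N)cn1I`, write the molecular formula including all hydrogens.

C11H11IN2O2

Heavy atoms from the SMILES: 11 C, 1 I, 2 N, 2 O.
Implicit hydrogens by atom environment:
  3 × C: no H
  2 × C (aromatic): 1 H each → 2
  2 × C: 1 H each → 2
  2 × C (aromatic): no H
  2 × O: no H
  1 × C: 3 H
  1 × C: 2 H
  1 × I: no H
  1 × N: 2 H
  1 × N (aromatic): no H
  Total hydrogens = 11.
Molecular formula: C11H11IN2O2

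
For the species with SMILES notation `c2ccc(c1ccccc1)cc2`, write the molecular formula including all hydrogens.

C12H10

Heavy atoms from the SMILES: 12 C.
Implicit hydrogens by atom environment:
  10 × C (aromatic): 1 H each → 10
  2 × C (aromatic): no H
  Total hydrogens = 10.
Molecular formula: C12H10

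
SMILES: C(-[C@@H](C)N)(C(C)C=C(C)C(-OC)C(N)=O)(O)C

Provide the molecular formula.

C12H24N2O3

Heavy atoms from the SMILES: 12 C, 2 N, 3 O.
Implicit hydrogens by atom environment:
  5 × C: 3 H each → 15
  4 × C: 1 H each → 4
  3 × C: no H
  2 × N: 2 H each → 4
  2 × O: no H
  1 × O: 1 H
  Total hydrogens = 24.
Molecular formula: C12H24N2O3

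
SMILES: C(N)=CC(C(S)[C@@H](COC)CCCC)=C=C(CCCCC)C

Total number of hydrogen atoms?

35

Hydrogens are implicit in SMILES; fill each atom to its normal valence:
  8 × C: 2 H each → 16
  4 × C: 3 H each → 12
  4 × C: 1 H each → 4
  3 × C: no H
  1 × N: 2 H
  1 × O: no H
  1 × S: 1 H
  Total hydrogens = 35.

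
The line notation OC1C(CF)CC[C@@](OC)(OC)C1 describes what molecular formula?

Heavy atoms from the SMILES: 9 C, 1 F, 3 O.
Implicit hydrogens by atom environment:
  4 × C: 2 H each → 8
  2 × C: 3 H each → 6
  2 × C: 1 H each → 2
  2 × O: no H
  1 × C: no H
  1 × F: no H
  1 × O: 1 H
  Total hydrogens = 17.
Molecular formula: C9H17FO3

C9H17FO3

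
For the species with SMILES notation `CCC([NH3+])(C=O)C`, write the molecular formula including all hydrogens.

C5H12NO+

Heavy atoms from the SMILES: 5 C, 1 N, 1 O.
Implicit hydrogens by atom environment:
  2 × C: 3 H each → 6
  1 × C: 2 H
  1 × C: 1 H
  1 × C: no H
  1 × N (charge +1): 3 H
  1 × O: no H
  Total hydrogens = 12.
Net charge +1.
Molecular formula: C5H12NO+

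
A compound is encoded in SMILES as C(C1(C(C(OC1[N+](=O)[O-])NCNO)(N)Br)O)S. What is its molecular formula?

C6H13BrN4O5S

Heavy atoms from the SMILES: 1 Br, 6 C, 4 N, 5 O, 1 S.
Implicit hydrogens by atom environment:
  2 × C: 2 H each → 4
  2 × C: 1 H each → 2
  2 × C: no H
  2 × N: 1 H each → 2
  2 × O: 1 H each → 2
  2 × O: no H
  1 × Br: no H
  1 × N: 2 H
  1 × N (charge +1): no H
  1 × O (charge -1): no H
  1 × S: 1 H
  Total hydrogens = 13.
Molecular formula: C6H13BrN4O5S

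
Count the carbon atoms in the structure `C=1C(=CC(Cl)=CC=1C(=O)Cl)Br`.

7

The symbol for carbon appears 7 times in the SMILES. (Cl is a single chlorine, not C + l.)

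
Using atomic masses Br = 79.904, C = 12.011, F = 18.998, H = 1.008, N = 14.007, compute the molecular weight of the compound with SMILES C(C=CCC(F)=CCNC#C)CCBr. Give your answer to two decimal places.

260.15

Molecular formula: C11H15BrFN.
M = 1×79.904 + 11×12.011 + 1×18.998 + 15×1.008 + 1×14.007 = 260.15 g/mol.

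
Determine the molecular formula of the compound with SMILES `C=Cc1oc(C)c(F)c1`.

C7H7FO

Heavy atoms from the SMILES: 7 C, 1 F, 1 O.
Implicit hydrogens by atom environment:
  3 × C (aromatic): no H
  1 × C: 3 H
  1 × C: 2 H
  1 × C (aromatic): 1 H
  1 × C: 1 H
  1 × F: no H
  1 × O (aromatic): no H
  Total hydrogens = 7.
Molecular formula: C7H7FO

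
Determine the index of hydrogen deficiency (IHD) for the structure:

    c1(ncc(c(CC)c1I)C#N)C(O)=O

7

Molecular formula from the SMILES: C9H7IN2O2.
DoU = (2C + 2 + N − H − X)/2 = (2·9 + 2 + 2 − 7 − 1)/2 = 14/2 = 7.
(Structurally: 1 ring(s) + 6 π bond(s) = 7.)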